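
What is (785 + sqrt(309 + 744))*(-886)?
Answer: -695510 - 7974*sqrt(13) ≈ -7.2426e+5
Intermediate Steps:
(785 + sqrt(309 + 744))*(-886) = (785 + sqrt(1053))*(-886) = (785 + 9*sqrt(13))*(-886) = -695510 - 7974*sqrt(13)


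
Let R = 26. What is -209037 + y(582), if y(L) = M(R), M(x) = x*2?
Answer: -208985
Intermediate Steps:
M(x) = 2*x
y(L) = 52 (y(L) = 2*26 = 52)
-209037 + y(582) = -209037 + 52 = -208985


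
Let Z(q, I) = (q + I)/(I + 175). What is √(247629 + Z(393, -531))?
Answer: 3*√871765502/178 ≈ 497.62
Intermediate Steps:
Z(q, I) = (I + q)/(175 + I)
√(247629 + Z(393, -531)) = √(247629 + (-531 + 393)/(175 - 531)) = √(247629 - 138/(-356)) = √(247629 - 1/356*(-138)) = √(247629 + 69/178) = √(44078031/178) = 3*√871765502/178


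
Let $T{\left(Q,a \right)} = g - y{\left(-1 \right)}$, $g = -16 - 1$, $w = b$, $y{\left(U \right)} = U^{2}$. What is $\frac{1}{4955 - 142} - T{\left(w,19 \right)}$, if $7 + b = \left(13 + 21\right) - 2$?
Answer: $\frac{86635}{4813} \approx 18.0$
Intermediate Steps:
$b = 25$ ($b = -7 + \left(\left(13 + 21\right) - 2\right) = -7 + \left(34 - 2\right) = -7 + 32 = 25$)
$w = 25$
$g = -17$ ($g = -16 - 1 = -17$)
$T{\left(Q,a \right)} = -18$ ($T{\left(Q,a \right)} = -17 - \left(-1\right)^{2} = -17 - 1 = -18$)
$\frac{1}{4955 - 142} - T{\left(w,19 \right)} = \frac{1}{4955 - 142} - -18 = \frac{1}{4813} + 18 = \frac{86635}{4813}$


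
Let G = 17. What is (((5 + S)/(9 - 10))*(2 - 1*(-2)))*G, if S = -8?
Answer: 204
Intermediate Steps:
(((5 + S)/(9 - 10))*(2 - 1*(-2)))*G = (((5 - 8)/(9 - 10))*(2 - 1*(-2)))*17 = ((-3/(-1))*(2 + 2))*17 = (-3*(-1)*4)*17 = (3*4)*17 = 12*17 = 204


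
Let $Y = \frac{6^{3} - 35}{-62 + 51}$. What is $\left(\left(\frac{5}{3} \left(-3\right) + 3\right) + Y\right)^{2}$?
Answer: $\frac{41209}{121} \approx 340.57$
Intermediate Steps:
$Y = - \frac{181}{11}$ ($Y = \frac{216 - 35}{-11} = 181 \left(- \frac{1}{11}\right) = - \frac{181}{11} \approx -16.455$)
$\left(\left(\frac{5}{3} \left(-3\right) + 3\right) + Y\right)^{2} = \left(\left(\frac{5}{3} \left(-3\right) + 3\right) - \frac{181}{11}\right)^{2} = \left(\left(-5 + 3\right) - \frac{181}{11}\right)^{2} = \left(-2 - \frac{181}{11}\right)^{2} = \left(- \frac{203}{11}\right)^{2} = \frac{41209}{121}$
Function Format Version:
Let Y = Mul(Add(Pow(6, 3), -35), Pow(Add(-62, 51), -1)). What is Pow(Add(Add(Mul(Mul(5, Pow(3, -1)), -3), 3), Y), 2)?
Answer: Rational(41209, 121) ≈ 340.57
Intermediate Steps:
Y = Rational(-181, 11) (Y = Mul(Add(216, -35), Pow(-11, -1)) = Mul(181, Rational(-1, 11)) = Rational(-181, 11) ≈ -16.455)
Pow(Add(Add(Mul(Mul(5, Pow(3, -1)), -3), 3), Y), 2) = Pow(Add(Add(Mul(Mul(5, Pow(3, -1)), -3), 3), Rational(-181, 11)), 2) = Pow(Add(Add(Mul(Mul(5, Rational(1, 3)), -3), 3), Rational(-181, 11)), 2) = Pow(Add(Add(Mul(Rational(5, 3), -3), 3), Rational(-181, 11)), 2) = Pow(Add(Add(-5, 3), Rational(-181, 11)), 2) = Pow(Add(-2, Rational(-181, 11)), 2) = Pow(Rational(-203, 11), 2) = Rational(41209, 121)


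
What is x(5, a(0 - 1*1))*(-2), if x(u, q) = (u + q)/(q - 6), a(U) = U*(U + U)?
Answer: 7/2 ≈ 3.5000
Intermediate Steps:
a(U) = 2*U**2 (a(U) = U*(2*U) = 2*U**2)
x(u, q) = (q + u)/(-6 + q)
x(5, a(0 - 1*1))*(-2) = ((2*(0 - 1*1)**2 + 5)/(-6 + 2*(0 - 1*1)**2))*(-2) = ((2*(0 - 1)**2 + 5)/(-6 + 2*(0 - 1)**2))*(-2) = ((2*(-1)**2 + 5)/(-6 + 2*(-1)**2))*(-2) = ((2*1 + 5)/(-6 + 2*1))*(-2) = ((2 + 5)/(-6 + 2))*(-2) = (7/(-4))*(-2) = -1/4*7*(-2) = -7/4*(-2) = 7/2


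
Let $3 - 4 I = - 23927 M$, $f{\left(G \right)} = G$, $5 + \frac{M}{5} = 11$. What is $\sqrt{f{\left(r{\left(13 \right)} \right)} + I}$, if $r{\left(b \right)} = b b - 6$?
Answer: $\frac{\sqrt{718465}}{2} \approx 423.81$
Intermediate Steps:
$M = 30$ ($M = -25 + 5 \cdot 11 = -25 + 55 = 30$)
$r{\left(b \right)} = -6 + b^{2}$ ($r{\left(b \right)} = b^{2} - 6 = -6 + b^{2}$)
$I = \frac{717813}{4}$ ($I = \frac{3}{4} - \frac{\left(-23927\right) 30}{4} = \frac{3}{4} - - \frac{358905}{2} = \frac{3}{4} + \frac{358905}{2} = \frac{717813}{4} \approx 1.7945 \cdot 10^{5}$)
$\sqrt{f{\left(r{\left(13 \right)} \right)} + I} = \sqrt{\left(-6 + 13^{2}\right) + \frac{717813}{4}} = \sqrt{\left(-6 + 169\right) + \frac{717813}{4}} = \sqrt{163 + \frac{717813}{4}} = \sqrt{\frac{718465}{4}} = \frac{\sqrt{718465}}{2}$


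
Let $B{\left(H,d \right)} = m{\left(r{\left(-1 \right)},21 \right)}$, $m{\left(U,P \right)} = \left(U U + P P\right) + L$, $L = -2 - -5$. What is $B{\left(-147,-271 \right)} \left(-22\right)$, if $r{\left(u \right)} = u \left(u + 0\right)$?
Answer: $-9790$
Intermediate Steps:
$L = 3$ ($L = -2 + 5 = 3$)
$r{\left(u \right)} = u^{2}$ ($r{\left(u \right)} = u u = u^{2}$)
$m{\left(U,P \right)} = 3 + P^{2} + U^{2}$ ($m{\left(U,P \right)} = \left(U U + P P\right) + 3 = \left(U^{2} + P^{2}\right) + 3 = \left(P^{2} + U^{2}\right) + 3 = 3 + P^{2} + U^{2}$)
$B{\left(H,d \right)} = 445$ ($B{\left(H,d \right)} = 3 + 21^{2} + \left(\left(-1\right)^{2}\right)^{2} = 3 + 441 + 1^{2} = 3 + 441 + 1 = 445$)
$B{\left(-147,-271 \right)} \left(-22\right) = 445 \left(-22\right) = -9790$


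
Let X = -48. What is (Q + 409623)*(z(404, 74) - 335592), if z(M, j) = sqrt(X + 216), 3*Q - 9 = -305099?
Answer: -103337614056 + 1847558*sqrt(42)/3 ≈ -1.0333e+11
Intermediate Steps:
Q = -305090/3 (Q = 3 + (1/3)*(-305099) = 3 - 305099/3 = -305090/3 ≈ -1.0170e+5)
z(M, j) = 2*sqrt(42) (z(M, j) = sqrt(-48 + 216) = sqrt(168) = 2*sqrt(42))
(Q + 409623)*(z(404, 74) - 335592) = (-305090/3 + 409623)*(2*sqrt(42) - 335592) = 923779*(-335592 + 2*sqrt(42))/3 = -103337614056 + 1847558*sqrt(42)/3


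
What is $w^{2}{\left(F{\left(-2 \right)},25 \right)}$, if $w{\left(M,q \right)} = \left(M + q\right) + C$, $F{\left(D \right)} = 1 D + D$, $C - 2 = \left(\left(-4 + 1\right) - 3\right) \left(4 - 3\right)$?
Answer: $289$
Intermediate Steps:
$C = -4$ ($C = 2 + \left(\left(-4 + 1\right) - 3\right) \left(4 - 3\right) = 2 + \left(-3 - 3\right) 1 = 2 - 6 = -4$)
$F{\left(D \right)} = 2 D$ ($F{\left(D \right)} = D + D = 2 D$)
$w{\left(M,q \right)} = -4 + M + q$ ($w{\left(M,q \right)} = \left(M + q\right) - 4 = -4 + M + q$)
$w^{2}{\left(F{\left(-2 \right)},25 \right)} = \left(-4 + 2 \left(-2\right) + 25\right)^{2} = \left(-4 - 4 + 25\right)^{2} = 17^{2} = 289$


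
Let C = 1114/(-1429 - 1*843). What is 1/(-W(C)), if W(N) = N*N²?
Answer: 1466003456/172808693 ≈ 8.4834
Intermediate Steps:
C = -557/1136 (C = 1114/(-1429 - 843) = 1114/(-2272) = 1114*(-1/2272) = -557/1136 ≈ -0.49032)
W(N) = N³
1/(-W(C)) = 1/(-(-557/1136)³) = 1/(-1*(-172808693/1466003456)) = 1/(172808693/1466003456) = 1466003456/172808693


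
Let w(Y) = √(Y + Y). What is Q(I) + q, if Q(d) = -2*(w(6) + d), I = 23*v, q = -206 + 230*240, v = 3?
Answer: 54856 - 4*√3 ≈ 54849.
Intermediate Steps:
q = 54994 (q = -206 + 55200 = 54994)
w(Y) = √2*√Y (w(Y) = √(2*Y) = √2*√Y)
I = 69 (I = 23*3 = 69)
Q(d) = -4*√3 - 2*d (Q(d) = -2*(√2*√6 + d) = -2*(2*√3 + d) = -2*(d + 2*√3) = -4*√3 - 2*d)
Q(I) + q = (-4*√3 - 2*69) + 54994 = (-4*√3 - 138) + 54994 = (-138 - 4*√3) + 54994 = 54856 - 4*√3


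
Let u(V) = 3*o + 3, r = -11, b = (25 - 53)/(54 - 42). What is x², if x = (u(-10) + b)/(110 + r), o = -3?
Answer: 625/88209 ≈ 0.0070854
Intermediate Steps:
b = -7/3 (b = -28/12 = -28*1/12 = -7/3 ≈ -2.3333)
u(V) = -6 (u(V) = 3*(-3) + 3 = -9 + 3 = -6)
x = -25/297 (x = (-6 - 7/3)/(110 - 11) = -25/3/99 = -25/3*1/99 = -25/297 ≈ -0.084175)
x² = (-25/297)² = 625/88209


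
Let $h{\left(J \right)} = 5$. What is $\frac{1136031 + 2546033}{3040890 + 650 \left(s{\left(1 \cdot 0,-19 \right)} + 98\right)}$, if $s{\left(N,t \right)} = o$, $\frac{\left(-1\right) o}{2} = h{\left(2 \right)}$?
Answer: $\frac{1841032}{1549045} \approx 1.1885$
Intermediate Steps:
$o = -10$ ($o = \left(-2\right) 5 = -10$)
$s{\left(N,t \right)} = -10$
$\frac{1136031 + 2546033}{3040890 + 650 \left(s{\left(1 \cdot 0,-19 \right)} + 98\right)} = \frac{1136031 + 2546033}{3040890 + 650 \left(-10 + 98\right)} = \frac{3682064}{3040890 + 650 \cdot 88} = \frac{3682064}{3040890 + 57200} = \frac{3682064}{3098090} = 3682064 \cdot \frac{1}{3098090} = \frac{1841032}{1549045}$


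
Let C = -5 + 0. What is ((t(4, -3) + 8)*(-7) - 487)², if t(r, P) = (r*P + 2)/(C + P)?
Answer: 4870849/16 ≈ 3.0443e+5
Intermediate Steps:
C = -5
t(r, P) = (2 + P*r)/(-5 + P) (t(r, P) = (r*P + 2)/(-5 + P) = (P*r + 2)/(-5 + P) = (2 + P*r)/(-5 + P))
((t(4, -3) + 8)*(-7) - 487)² = (((2 - 3*4)/(-5 - 3) + 8)*(-7) - 487)² = (((2 - 12)/(-8) + 8)*(-7) - 487)² = ((-⅛*(-10) + 8)*(-7) - 487)² = ((5/4 + 8)*(-7) - 487)² = ((37/4)*(-7) - 487)² = (-259/4 - 487)² = (-2207/4)² = 4870849/16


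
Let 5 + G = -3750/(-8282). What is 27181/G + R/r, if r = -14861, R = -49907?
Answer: -21711204023/3634190 ≈ -5974.1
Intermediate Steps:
G = -18830/4141 (G = -5 - 3750/(-8282) = -5 - 3750*(-1/8282) = -5 + 1875/4141 = -18830/4141 ≈ -4.5472)
27181/G + R/r = 27181/(-18830/4141) - 49907/(-14861) = 27181*(-4141/18830) - 49907*(-1/14861) = -16079503/2690 + 4537/1351 = -21711204023/3634190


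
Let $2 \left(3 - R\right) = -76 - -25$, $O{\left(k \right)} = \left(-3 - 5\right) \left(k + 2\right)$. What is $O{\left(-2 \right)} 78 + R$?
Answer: $\frac{57}{2} \approx 28.5$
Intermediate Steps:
$O{\left(k \right)} = -16 - 8 k$ ($O{\left(k \right)} = - 8 \left(2 + k\right) = -16 - 8 k$)
$R = \frac{57}{2}$ ($R = 3 - \frac{-76 - -25}{2} = 3 - \frac{-76 + 25}{2} = 3 - - \frac{51}{2} = 3 + \frac{51}{2} = \frac{57}{2} \approx 28.5$)
$O{\left(-2 \right)} 78 + R = \left(-16 - -16\right) 78 + \frac{57}{2} = \left(-16 + 16\right) 78 + \frac{57}{2} = 0 \cdot 78 + \frac{57}{2} = 0 + \frac{57}{2} = \frac{57}{2}$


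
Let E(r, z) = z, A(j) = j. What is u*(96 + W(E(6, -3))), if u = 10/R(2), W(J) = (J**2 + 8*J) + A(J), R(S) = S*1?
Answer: 390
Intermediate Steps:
R(S) = S
W(J) = J**2 + 9*J (W(J) = (J**2 + 8*J) + J = J**2 + 9*J)
u = 5 (u = 10/2 = 10*(1/2) = 5)
u*(96 + W(E(6, -3))) = 5*(96 - 3*(9 - 3)) = 5*(96 - 3*6) = 5*(96 - 18) = 5*78 = 390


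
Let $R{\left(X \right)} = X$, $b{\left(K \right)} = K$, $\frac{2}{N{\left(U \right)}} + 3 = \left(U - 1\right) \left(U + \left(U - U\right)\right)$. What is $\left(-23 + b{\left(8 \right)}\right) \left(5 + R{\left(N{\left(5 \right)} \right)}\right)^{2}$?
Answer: $- \frac{113535}{289} \approx -392.85$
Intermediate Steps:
$N{\left(U \right)} = \frac{2}{-3 + U \left(-1 + U\right)}$ ($N{\left(U \right)} = \frac{2}{-3 + \left(U - 1\right) \left(U + \left(U - U\right)\right)} = \frac{2}{-3 + \left(-1 + U\right) \left(U + 0\right)} = \frac{2}{-3 + \left(-1 + U\right) U} = \frac{2}{-3 + U \left(-1 + U\right)}$)
$\left(-23 + b{\left(8 \right)}\right) \left(5 + R{\left(N{\left(5 \right)} \right)}\right)^{2} = \left(-23 + 8\right) \left(5 + \frac{2}{-3 + 5^{2} - 5}\right)^{2} = - 15 \left(5 + \frac{2}{-3 + 25 - 5}\right)^{2} = - 15 \left(5 + \frac{2}{17}\right)^{2} = - 15 \left(\frac{87}{17}\right)^{2} = \left(-15\right) \frac{7569}{289} = - \frac{113535}{289}$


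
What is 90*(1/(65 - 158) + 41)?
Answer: 114360/31 ≈ 3689.0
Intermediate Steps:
90*(1/(65 - 158) + 41) = 90*(1/(-93) + 41) = 90*(-1/93 + 41) = 90*(3812/93) = 114360/31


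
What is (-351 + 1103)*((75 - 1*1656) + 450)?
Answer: -850512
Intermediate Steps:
(-351 + 1103)*((75 - 1*1656) + 450) = 752*((75 - 1656) + 450) = 752*(-1581 + 450) = 752*(-1131) = -850512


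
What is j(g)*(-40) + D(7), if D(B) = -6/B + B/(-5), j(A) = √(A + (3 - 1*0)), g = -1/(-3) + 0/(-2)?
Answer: -79/35 - 40*√30/3 ≈ -75.287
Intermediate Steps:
g = ⅓ (g = -1*(-⅓) + 0*(-½) = ⅓ + 0 = ⅓ ≈ 0.33333)
j(A) = √(3 + A) (j(A) = √(A + (3 + 0)) = √(A + 3) = √(3 + A))
D(B) = -6/B - B/5 (D(B) = -6/B + B*(-⅕) = -6/B - B/5)
j(g)*(-40) + D(7) = √(3 + ⅓)*(-40) + (-6/7 - ⅕*7) = √(10/3)*(-40) + (-6*⅐ - 7/5) = (√30/3)*(-40) + (-6/7 - 7/5) = -40*√30/3 - 79/35 = -79/35 - 40*√30/3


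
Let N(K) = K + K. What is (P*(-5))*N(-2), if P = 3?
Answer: 60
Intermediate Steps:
N(K) = 2*K
(P*(-5))*N(-2) = (3*(-5))*(2*(-2)) = -15*(-4) = 60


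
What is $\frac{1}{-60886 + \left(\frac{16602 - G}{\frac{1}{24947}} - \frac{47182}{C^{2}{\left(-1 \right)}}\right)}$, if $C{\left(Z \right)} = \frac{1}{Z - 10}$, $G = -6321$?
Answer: $\frac{1}{566090173} \approx 1.7665 \cdot 10^{-9}$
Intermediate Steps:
$C{\left(Z \right)} = \frac{1}{-10 + Z}$
$\frac{1}{-60886 + \left(\frac{16602 - G}{\frac{1}{24947}} - \frac{47182}{C^{2}{\left(-1 \right)}}\right)} = \frac{1}{-60886 + \left(\frac{16602 - -6321}{\frac{1}{24947}} - \frac{47182}{\left(\frac{1}{-10 - 1}\right)^{2}}\right)} = \frac{1}{-60886 + \left(\left(16602 + 6321\right) \frac{1}{\frac{1}{24947}} - \frac{47182}{\left(\frac{1}{-11}\right)^{2}}\right)} = \frac{1}{-60886 + \left(22923 \cdot 24947 - \frac{47182}{\left(- \frac{1}{11}\right)^{2}}\right)} = \frac{1}{-60886 + \left(571860081 - 47182 \frac{1}{\frac{1}{121}}\right)} = \frac{1}{-60886 + \left(571860081 - 5709022\right)} = \frac{1}{-60886 + 566151059} = \frac{1}{566090173}$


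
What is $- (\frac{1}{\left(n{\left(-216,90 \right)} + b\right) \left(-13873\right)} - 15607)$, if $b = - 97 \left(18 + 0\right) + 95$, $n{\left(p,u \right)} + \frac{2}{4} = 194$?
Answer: $\frac{631143880563}{40439795} \approx 15607.0$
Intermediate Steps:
$n{\left(p,u \right)} = \frac{387}{2}$ ($n{\left(p,u \right)} = - \frac{1}{2} + 194 = \frac{387}{2}$)
$b = -1651$ ($b = \left(-97\right) 18 + 95 = -1746 + 95 = -1651$)
$- (\frac{1}{\left(n{\left(-216,90 \right)} + b\right) \left(-13873\right)} - 15607) = - (\frac{1}{\left(\frac{387}{2} - 1651\right) \left(-13873\right)} - 15607) = - (\frac{1}{- \frac{2915}{2}} \left(- \frac{1}{13873}\right) - 15607) = - (\left(- \frac{2}{2915}\right) \left(- \frac{1}{13873}\right) - 15607) = - (\frac{2}{40439795} - 15607) = \left(-1\right) \left(- \frac{631143880563}{40439795}\right) = \frac{631143880563}{40439795}$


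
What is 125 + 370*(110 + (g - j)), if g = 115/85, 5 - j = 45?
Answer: 954135/17 ≈ 56126.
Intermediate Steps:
j = -40 (j = 5 - 1*45 = 5 - 45 = -40)
g = 23/17 (g = 115*(1/85) = 23/17 ≈ 1.3529)
125 + 370*(110 + (g - j)) = 125 + 370*(110 + (23/17 - 1*(-40))) = 125 + 370*(110 + (23/17 + 40)) = 125 + 370*(110 + 703/17) = 125 + 370*(2573/17) = 125 + 952010/17 = 954135/17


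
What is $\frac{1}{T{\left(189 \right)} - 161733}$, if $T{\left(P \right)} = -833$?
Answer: $- \frac{1}{162566} \approx -6.1513 \cdot 10^{-6}$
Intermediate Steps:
$\frac{1}{T{\left(189 \right)} - 161733} = \frac{1}{-833 - 161733} = \frac{1}{-162566} = - \frac{1}{162566}$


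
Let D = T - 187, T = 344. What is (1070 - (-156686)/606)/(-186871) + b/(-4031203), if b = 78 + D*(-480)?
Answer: 2639837993207/228254425551339 ≈ 0.011565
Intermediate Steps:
D = 157 (D = 344 - 187 = 157)
b = -75282 (b = 78 + 157*(-480) = 78 - 75360 = -75282)
(1070 - (-156686)/606)/(-186871) + b/(-4031203) = (1070 - (-156686)/606)/(-186871) - 75282/(-4031203) = (1070 - (-156686)/606)*(-1/186871) - 75282*(-1/4031203) = (1070 - 314*(-499/606))*(-1/186871) + 75282/4031203 = (1070 + 78343/303)*(-1/186871) + 75282/4031203 = (402553/303)*(-1/186871) + 75282/4031203 = -402553/56621913 + 75282/4031203 = 2639837993207/228254425551339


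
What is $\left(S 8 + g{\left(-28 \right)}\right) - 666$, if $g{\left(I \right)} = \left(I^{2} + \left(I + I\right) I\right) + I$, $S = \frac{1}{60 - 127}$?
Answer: $\frac{111078}{67} \approx 1657.9$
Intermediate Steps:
$S = - \frac{1}{67}$ ($S = \frac{1}{-67} = - \frac{1}{67} \approx -0.014925$)
$g{\left(I \right)} = I + 3 I^{2}$ ($g{\left(I \right)} = \left(I^{2} + 2 I I\right) + I = \left(I^{2} + 2 I^{2}\right) + I = 3 I^{2} + I = I + 3 I^{2}$)
$\left(S 8 + g{\left(-28 \right)}\right) - 666 = \left(\left(- \frac{1}{67}\right) 8 - 28 \left(1 + 3 \left(-28\right)\right)\right) - 666 = \left(- \frac{8}{67} - 28 \left(1 - 84\right)\right) - 666 = \left(- \frac{8}{67} - -2324\right) - 666 = \left(- \frac{8}{67} + 2324\right) - 666 = \frac{155700}{67} - 666 = \frac{111078}{67}$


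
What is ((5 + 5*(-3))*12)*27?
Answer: -3240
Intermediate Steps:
((5 + 5*(-3))*12)*27 = ((5 - 15)*12)*27 = -10*12*27 = -120*27 = -3240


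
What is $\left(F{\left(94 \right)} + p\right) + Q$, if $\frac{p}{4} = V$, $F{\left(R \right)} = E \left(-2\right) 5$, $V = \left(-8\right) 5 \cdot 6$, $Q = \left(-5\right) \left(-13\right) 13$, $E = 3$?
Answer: $-145$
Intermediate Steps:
$Q = 845$ ($Q = 65 \cdot 13 = 845$)
$V = -240$ ($V = \left(-40\right) 6 = -240$)
$F{\left(R \right)} = -30$ ($F{\left(R \right)} = 3 \left(-2\right) 5 = \left(-6\right) 5 = -30$)
$p = -960$ ($p = 4 \left(-240\right) = -960$)
$\left(F{\left(94 \right)} + p\right) + Q = \left(-30 - 960\right) + 845 = -990 + 845 = -145$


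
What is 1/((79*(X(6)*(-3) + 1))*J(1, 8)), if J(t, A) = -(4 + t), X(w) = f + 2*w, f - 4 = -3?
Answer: 1/15010 ≈ 6.6622e-5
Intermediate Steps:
f = 1 (f = 4 - 3 = 1)
X(w) = 1 + 2*w
J(t, A) = -4 - t
1/((79*(X(6)*(-3) + 1))*J(1, 8)) = 1/((79*((1 + 2*6)*(-3) + 1))*(-4 - 1*1)) = 1/((79*((1 + 12)*(-3) + 1))*(-4 - 1)) = 1/((79*(13*(-3) + 1))*(-5)) = 1/((79*(-39 + 1))*(-5)) = 1/((79*(-38))*(-5)) = 1/(-3002*(-5)) = 1/15010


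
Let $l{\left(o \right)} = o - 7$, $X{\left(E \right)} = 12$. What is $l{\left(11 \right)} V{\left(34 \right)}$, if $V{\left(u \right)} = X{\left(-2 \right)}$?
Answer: $48$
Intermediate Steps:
$l{\left(o \right)} = -7 + o$
$V{\left(u \right)} = 12$
$l{\left(11 \right)} V{\left(34 \right)} = \left(-7 + 11\right) 12 = 4 \cdot 12 = 48$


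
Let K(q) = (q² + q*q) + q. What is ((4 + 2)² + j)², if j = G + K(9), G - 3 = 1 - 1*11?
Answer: 40000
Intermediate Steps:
K(q) = q + 2*q² (K(q) = (q² + q²) + q = 2*q² + q = q + 2*q²)
G = -7 (G = 3 + (1 - 1*11) = 3 + (1 - 11) = 3 - 10 = -7)
j = 164 (j = -7 + 9*(1 + 2*9) = -7 + 9*(1 + 18) = -7 + 9*19 = -7 + 171 = 164)
((4 + 2)² + j)² = ((4 + 2)² + 164)² = (6² + 164)² = (36 + 164)² = 200² = 40000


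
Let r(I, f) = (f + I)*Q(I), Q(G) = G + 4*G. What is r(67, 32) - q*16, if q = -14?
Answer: 33389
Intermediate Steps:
Q(G) = 5*G
r(I, f) = 5*I*(I + f) (r(I, f) = (f + I)*(5*I) = (I + f)*(5*I) = 5*I*(I + f))
r(67, 32) - q*16 = 5*67*(67 + 32) - (-14*16) = 5*67*99 - (-224) = 33165 - 1*(-224) = 33165 + 224 = 33389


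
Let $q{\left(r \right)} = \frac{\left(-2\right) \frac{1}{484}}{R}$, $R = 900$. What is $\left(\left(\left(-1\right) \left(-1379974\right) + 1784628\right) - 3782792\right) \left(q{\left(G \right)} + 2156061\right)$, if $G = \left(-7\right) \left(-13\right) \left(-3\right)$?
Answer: $- \frac{29029589514008381}{21780} \approx -1.3329 \cdot 10^{12}$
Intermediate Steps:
$G = -273$ ($G = 91 \left(-3\right) = -273$)
$q{\left(r \right)} = - \frac{1}{217800}$ ($q{\left(r \right)} = \frac{\left(-2\right) \frac{1}{484}}{900} = \left(-2\right) \frac{1}{484} \cdot \frac{1}{900} = \left(- \frac{1}{242}\right) \frac{1}{900} = - \frac{1}{217800}$)
$\left(\left(\left(-1\right) \left(-1379974\right) + 1784628\right) - 3782792\right) \left(q{\left(G \right)} + 2156061\right) = \left(\left(\left(-1\right) \left(-1379974\right) + 1784628\right) - 3782792\right) \left(- \frac{1}{217800} + 2156061\right) = \left(\left(1379974 + 1784628\right) - 3782792\right) \frac{469590085799}{217800} = \left(3164602 - 3782792\right) \frac{469590085799}{217800} = \left(-618190\right) \frac{469590085799}{217800} = - \frac{29029589514008381}{21780}$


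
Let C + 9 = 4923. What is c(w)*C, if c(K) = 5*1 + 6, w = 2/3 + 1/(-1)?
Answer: 54054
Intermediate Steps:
w = -1/3 (w = 2*(1/3) + 1*(-1) = 2/3 - 1 = -1/3 ≈ -0.33333)
c(K) = 11 (c(K) = 5 + 6 = 11)
C = 4914 (C = -9 + 4923 = 4914)
c(w)*C = 11*4914 = 54054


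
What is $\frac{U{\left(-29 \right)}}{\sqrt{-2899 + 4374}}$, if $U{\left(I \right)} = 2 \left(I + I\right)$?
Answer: $- \frac{116 \sqrt{59}}{295} \approx -3.0204$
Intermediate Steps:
$U{\left(I \right)} = 4 I$ ($U{\left(I \right)} = 2 \cdot 2 I = 4 I$)
$\frac{U{\left(-29 \right)}}{\sqrt{-2899 + 4374}} = \frac{4 \left(-29\right)}{\sqrt{-2899 + 4374}} = - \frac{116}{\sqrt{1475}} = - \frac{116}{5 \sqrt{59}} = - 116 \frac{\sqrt{59}}{295} = - \frac{116 \sqrt{59}}{295}$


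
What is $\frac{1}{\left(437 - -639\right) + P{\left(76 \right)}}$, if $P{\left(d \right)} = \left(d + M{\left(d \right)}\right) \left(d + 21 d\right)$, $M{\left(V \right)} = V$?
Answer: $\frac{1}{255220} \approx 3.9182 \cdot 10^{-6}$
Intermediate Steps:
$P{\left(d \right)} = 44 d^{2}$ ($P{\left(d \right)} = \left(d + d\right) \left(d + 21 d\right) = 2 d 22 d = 44 d^{2}$)
$\frac{1}{\left(437 - -639\right) + P{\left(76 \right)}} = \frac{1}{\left(437 - -639\right) + 44 \cdot 76^{2}} = \frac{1}{\left(437 + 639\right) + 44 \cdot 5776} = \frac{1}{1076 + 254144} = \frac{1}{255220}$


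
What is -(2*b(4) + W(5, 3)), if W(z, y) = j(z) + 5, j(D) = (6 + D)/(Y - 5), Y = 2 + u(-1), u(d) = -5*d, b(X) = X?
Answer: -37/2 ≈ -18.500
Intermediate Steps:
Y = 7 (Y = 2 - 5*(-1) = 2 + 5 = 7)
j(D) = 3 + D/2 (j(D) = (6 + D)/(7 - 5) = (6 + D)/2 = (6 + D)*(½) = 3 + D/2)
W(z, y) = 8 + z/2 (W(z, y) = (3 + z/2) + 5 = 8 + z/2)
-(2*b(4) + W(5, 3)) = -(2*4 + (8 + (½)*5)) = -(8 + (8 + 5/2)) = -(8 + 21/2) = -1*37/2 = -37/2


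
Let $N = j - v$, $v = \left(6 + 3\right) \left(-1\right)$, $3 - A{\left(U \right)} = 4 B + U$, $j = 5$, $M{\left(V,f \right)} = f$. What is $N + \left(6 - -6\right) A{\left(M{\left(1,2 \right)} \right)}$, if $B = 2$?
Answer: $-70$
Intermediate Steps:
$A{\left(U \right)} = -5 - U$ ($A{\left(U \right)} = 3 - \left(4 \cdot 2 + U\right) = 3 - \left(8 + U\right) = -5 - U$)
$v = -9$ ($v = 9 \left(-1\right) = -9$)
$N = 14$ ($N = 5 - -9 = 5 + 9 = 14$)
$N + \left(6 - -6\right) A{\left(M{\left(1,2 \right)} \right)} = 14 + \left(6 - -6\right) \left(-5 - 2\right) = 14 + \left(6 + 6\right) \left(-5 - 2\right) = 14 + 12 \left(-7\right) = 14 - 84 = -70$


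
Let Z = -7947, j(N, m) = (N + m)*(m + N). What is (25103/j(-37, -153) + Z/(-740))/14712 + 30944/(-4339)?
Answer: -304004327194553/42632450518800 ≈ -7.1308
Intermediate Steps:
j(N, m) = (N + m)² (j(N, m) = (N + m)*(N + m) = (N + m)²)
(25103/j(-37, -153) + Z/(-740))/14712 + 30944/(-4339) = (25103/((-37 - 153)²) - 7947/(-740))/14712 + 30944/(-4339) = (25103/((-190)²) - 7947*(-1/740))*(1/14712) + 30944*(-1/4339) = (25103/36100 + 7947/740)*(1/14712) - 30944/4339 = (7636573/667850)*(1/14712) - 30944/4339 = 7636573/9825409200 - 30944/4339 = -304004327194553/42632450518800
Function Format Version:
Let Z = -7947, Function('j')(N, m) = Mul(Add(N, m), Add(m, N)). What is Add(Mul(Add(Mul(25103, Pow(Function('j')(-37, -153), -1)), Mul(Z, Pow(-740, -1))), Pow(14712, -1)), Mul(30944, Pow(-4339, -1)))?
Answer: Rational(-304004327194553, 42632450518800) ≈ -7.1308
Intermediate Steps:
Function('j')(N, m) = Pow(Add(N, m), 2) (Function('j')(N, m) = Mul(Add(N, m), Add(N, m)) = Pow(Add(N, m), 2))
Add(Mul(Add(Mul(25103, Pow(Function('j')(-37, -153), -1)), Mul(Z, Pow(-740, -1))), Pow(14712, -1)), Mul(30944, Pow(-4339, -1))) = Add(Mul(Add(Mul(25103, Pow(Pow(Add(-37, -153), 2), -1)), Mul(-7947, Pow(-740, -1))), Pow(14712, -1)), Mul(30944, Pow(-4339, -1))) = Add(Mul(Add(Mul(25103, Pow(Pow(-190, 2), -1)), Mul(-7947, Rational(-1, 740))), Rational(1, 14712)), Mul(30944, Rational(-1, 4339))) = Add(Mul(Add(Mul(25103, Pow(36100, -1)), Rational(7947, 740)), Rational(1, 14712)), Rational(-30944, 4339)) = Add(Mul(Add(Mul(25103, Rational(1, 36100)), Rational(7947, 740)), Rational(1, 14712)), Rational(-30944, 4339)) = Add(Mul(Add(Rational(25103, 36100), Rational(7947, 740)), Rational(1, 14712)), Rational(-30944, 4339)) = Add(Mul(Rational(7636573, 667850), Rational(1, 14712)), Rational(-30944, 4339)) = Add(Rational(7636573, 9825409200), Rational(-30944, 4339)) = Rational(-304004327194553, 42632450518800)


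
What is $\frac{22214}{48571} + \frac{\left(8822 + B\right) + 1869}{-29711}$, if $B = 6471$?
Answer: $- \frac{173575348}{1443092981} \approx -0.12028$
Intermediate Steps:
$\frac{22214}{48571} + \frac{\left(8822 + B\right) + 1869}{-29711} = \frac{22214}{48571} + \frac{\left(8822 + 6471\right) + 1869}{-29711} = 22214 \cdot \frac{1}{48571} + \left(15293 + 1869\right) \left(- \frac{1}{29711}\right) = \frac{22214}{48571} + 17162 \left(- \frac{1}{29711}\right) = \frac{22214}{48571} - \frac{17162}{29711} = - \frac{173575348}{1443092981}$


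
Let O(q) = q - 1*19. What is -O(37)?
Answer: -18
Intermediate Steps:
O(q) = -19 + q (O(q) = q - 19 = -19 + q)
-O(37) = -(-19 + 37) = -1*18 = -18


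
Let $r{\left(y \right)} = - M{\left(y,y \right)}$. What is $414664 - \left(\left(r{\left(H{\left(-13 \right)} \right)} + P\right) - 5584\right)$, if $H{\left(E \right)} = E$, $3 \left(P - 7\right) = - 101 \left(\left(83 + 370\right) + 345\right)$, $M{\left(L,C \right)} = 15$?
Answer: $447122$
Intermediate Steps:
$P = -26859$ ($P = 7 + \frac{\left(-101\right) \left(\left(83 + 370\right) + 345\right)}{3} = 7 + \frac{\left(-101\right) \left(453 + 345\right)}{3} = 7 + \frac{\left(-101\right) 798}{3} = 7 + \frac{1}{3} \left(-80598\right) = 7 - 26866 = -26859$)
$r{\left(y \right)} = -15$ ($r{\left(y \right)} = \left(-1\right) 15 = -15$)
$414664 - \left(\left(r{\left(H{\left(-13 \right)} \right)} + P\right) - 5584\right) = 414664 - \left(\left(-15 - 26859\right) - 5584\right) = 414664 - \left(-26874 - 5584\right) = 414664 - -32458 = 414664 + 32458 = 447122$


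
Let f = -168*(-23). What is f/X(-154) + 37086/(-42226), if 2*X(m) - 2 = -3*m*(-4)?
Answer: -98695821/19487299 ≈ -5.0646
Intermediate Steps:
X(m) = 1 + 6*m (X(m) = 1 + (-3*m*(-4))/2 = 1 + (12*m)/2 = 1 + 6*m)
f = 3864
f/X(-154) + 37086/(-42226) = 3864/(1 + 6*(-154)) + 37086/(-42226) = 3864/(1 - 924) + 37086*(-1/42226) = 3864/(-923) - 18543/21113 = 3864*(-1/923) - 18543/21113 = -3864/923 - 18543/21113 = -98695821/19487299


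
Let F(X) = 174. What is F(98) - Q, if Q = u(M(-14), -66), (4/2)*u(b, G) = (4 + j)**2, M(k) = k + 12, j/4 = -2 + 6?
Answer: -26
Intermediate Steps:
j = 16 (j = 4*(-2 + 6) = 4*4 = 16)
M(k) = 12 + k
u(b, G) = 200 (u(b, G) = (4 + 16)**2/2 = (1/2)*20**2 = (1/2)*400 = 200)
Q = 200
F(98) - Q = 174 - 1*200 = 174 - 200 = -26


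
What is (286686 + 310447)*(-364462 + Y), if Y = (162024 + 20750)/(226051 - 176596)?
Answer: -10762895635254988/49455 ≈ -2.1763e+11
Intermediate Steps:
Y = 182774/49455 ≈ 3.6958
(286686 + 310447)*(-364462 + Y) = (286686 + 310447)*(-364462 + 182774/49455) = 597133*(-18024285436/49455) = -10762895635254988/49455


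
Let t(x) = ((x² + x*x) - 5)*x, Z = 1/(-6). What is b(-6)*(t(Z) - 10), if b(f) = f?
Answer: 991/18 ≈ 55.056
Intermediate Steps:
Z = -⅙ ≈ -0.16667
t(x) = x*(-5 + 2*x²) (t(x) = ((x² + x²) - 5)*x = (2*x² - 5)*x = (-5 + 2*x²)*x = x*(-5 + 2*x²))
b(-6)*(t(Z) - 10) = -6*(-(-5 + 2*(-⅙)²)/6 - 10) = -6*(-(-5 + 2*(1/36))/6 - 10) = -6*(-(-5 + 1/18)/6 - 10) = -6*(-⅙*(-89/18) - 10) = -6*(89/108 - 10) = -6*(-991/108) = 991/18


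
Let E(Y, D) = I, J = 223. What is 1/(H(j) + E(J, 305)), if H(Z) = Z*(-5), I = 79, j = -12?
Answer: 1/139 ≈ 0.0071942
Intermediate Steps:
E(Y, D) = 79
H(Z) = -5*Z
1/(H(j) + E(J, 305)) = 1/(-5*(-12) + 79) = 1/(60 + 79) = 1/139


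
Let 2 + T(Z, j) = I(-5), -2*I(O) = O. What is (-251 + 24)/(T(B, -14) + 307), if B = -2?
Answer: -454/615 ≈ -0.73821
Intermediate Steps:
I(O) = -O/2
T(Z, j) = ½ (T(Z, j) = -2 - ½*(-5) = -2 + 5/2 = ½)
(-251 + 24)/(T(B, -14) + 307) = (-251 + 24)/(½ + 307) = -227/615/2 = -227*2/615 = -454/615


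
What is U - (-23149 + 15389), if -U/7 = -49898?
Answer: 357046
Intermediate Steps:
U = 349286 (U = -7*(-49898) = 349286)
U - (-23149 + 15389) = 349286 - (-23149 + 15389) = 349286 - 1*(-7760) = 349286 + 7760 = 357046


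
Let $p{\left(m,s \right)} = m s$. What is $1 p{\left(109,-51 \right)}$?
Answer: $-5559$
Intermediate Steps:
$1 p{\left(109,-51 \right)} = 1 \cdot 109 \left(-51\right) = 1 \left(-5559\right) = -5559$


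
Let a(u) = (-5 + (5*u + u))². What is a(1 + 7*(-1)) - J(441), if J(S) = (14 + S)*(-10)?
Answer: 6231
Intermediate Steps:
J(S) = -140 - 10*S
a(u) = (-5 + 6*u)²
a(1 + 7*(-1)) - J(441) = (-5 + 6*(1 + 7*(-1)))² - (-140 - 10*441) = (-5 + 6*(1 - 7))² - (-140 - 4410) = (-5 + 6*(-6))² - 1*(-4550) = (-5 - 36)² + 4550 = (-41)² + 4550 = 1681 + 4550 = 6231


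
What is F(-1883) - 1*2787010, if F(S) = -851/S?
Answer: -5247938979/1883 ≈ -2.7870e+6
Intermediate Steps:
F(-1883) - 1*2787010 = -851/(-1883) - 1*2787010 = -851*(-1/1883) - 2787010 = 851/1883 - 2787010 = -5247938979/1883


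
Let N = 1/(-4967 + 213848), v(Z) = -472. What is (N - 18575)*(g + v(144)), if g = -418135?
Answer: 1624180330428418/208881 ≈ 7.7756e+9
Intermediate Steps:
N = 1/208881 ≈ 4.7874e-6
(N - 18575)*(g + v(144)) = (1/208881 - 18575)*(-418135 - 472) = -3879964574/208881*(-418607) = 1624180330428418/208881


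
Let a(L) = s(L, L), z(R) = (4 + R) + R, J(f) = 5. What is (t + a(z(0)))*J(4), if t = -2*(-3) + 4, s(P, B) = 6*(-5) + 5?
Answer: -75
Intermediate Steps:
s(P, B) = -25 (s(P, B) = -30 + 5 = -25)
z(R) = 4 + 2*R
t = 10 (t = 6 + 4 = 10)
a(L) = -25
(t + a(z(0)))*J(4) = (10 - 25)*5 = -15*5 = -75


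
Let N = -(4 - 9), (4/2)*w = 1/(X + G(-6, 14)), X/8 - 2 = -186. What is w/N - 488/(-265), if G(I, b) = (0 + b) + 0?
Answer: 284591/154548 ≈ 1.8414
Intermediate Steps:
X = -1472 (X = 16 + 8*(-186) = 16 - 1488 = -1472)
G(I, b) = b (G(I, b) = b + 0 = b)
w = -1/2916 (w = 1/(2*(-1472 + 14)) = (½)/(-1458) = (½)*(-1/1458) = -1/2916 ≈ -0.00034294)
N = 5 (N = -1*(-5) = 5)
w/N - 488/(-265) = -1/2916/5 - 488/(-265) = -1/2916*⅕ - 488*(-1/265) = -1/14580 + 488/265 = 284591/154548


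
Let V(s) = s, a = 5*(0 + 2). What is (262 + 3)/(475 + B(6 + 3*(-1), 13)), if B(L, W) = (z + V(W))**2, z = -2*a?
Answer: 265/524 ≈ 0.50572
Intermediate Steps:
a = 10 (a = 5*2 = 10)
z = -20 (z = -2*10 = -20)
B(L, W) = (-20 + W)**2
(262 + 3)/(475 + B(6 + 3*(-1), 13)) = (262 + 3)/(475 + (-20 + 13)**2) = 265/(475 + (-7)**2) = 265/(475 + 49) = 265/524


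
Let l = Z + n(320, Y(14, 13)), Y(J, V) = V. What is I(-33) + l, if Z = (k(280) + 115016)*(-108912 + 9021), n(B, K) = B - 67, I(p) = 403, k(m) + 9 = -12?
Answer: -11486964889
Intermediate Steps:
k(m) = -21 (k(m) = -9 - 12 = -21)
n(B, K) = -67 + B
Z = -11486965545 (Z = (-21 + 115016)*(-108912 + 9021) = 114995*(-99891) = -11486965545)
l = -11486965292 (l = -11486965545 + (-67 + 320) = -11486965545 + 253 = -11486965292)
I(-33) + l = 403 - 11486965292 = -11486964889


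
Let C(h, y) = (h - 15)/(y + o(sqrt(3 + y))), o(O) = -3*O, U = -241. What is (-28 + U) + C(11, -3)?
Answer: -803/3 ≈ -267.67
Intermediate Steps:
C(h, y) = (-15 + h)/(y - 3*sqrt(3 + y)) (C(h, y) = (h - 15)/(y - 3*sqrt(3 + y)) = (-15 + h)/(y - 3*sqrt(3 + y)))
(-28 + U) + C(11, -3) = (-28 - 241) + (-15 + 11)/(-3 - 3*sqrt(3 - 3)) = -269 - 4/(-3 - 3*sqrt(0)) = -269 - 4/(-3 - 3*0) = -269 - 4/(-3 + 0) = -269 - 4/(-3) = -269 - 1/3*(-4) = -269 + 4/3 = -803/3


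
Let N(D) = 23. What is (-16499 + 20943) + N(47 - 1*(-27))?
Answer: 4467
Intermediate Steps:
(-16499 + 20943) + N(47 - 1*(-27)) = (-16499 + 20943) + 23 = 4444 + 23 = 4467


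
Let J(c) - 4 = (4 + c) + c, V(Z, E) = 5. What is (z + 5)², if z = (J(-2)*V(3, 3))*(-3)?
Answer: 3025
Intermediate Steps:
J(c) = 8 + 2*c (J(c) = 4 + ((4 + c) + c) = 4 + (4 + 2*c) = 8 + 2*c)
z = -60 (z = ((8 + 2*(-2))*5)*(-3) = ((8 - 4)*5)*(-3) = (4*5)*(-3) = 20*(-3) = -60)
(z + 5)² = (-60 + 5)² = (-55)² = 3025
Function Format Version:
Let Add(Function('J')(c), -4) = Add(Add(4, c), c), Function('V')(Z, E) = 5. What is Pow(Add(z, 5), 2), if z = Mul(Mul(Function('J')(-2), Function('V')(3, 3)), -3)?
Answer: 3025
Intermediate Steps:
Function('J')(c) = Add(8, Mul(2, c)) (Function('J')(c) = Add(4, Add(Add(4, c), c)) = Add(4, Add(4, Mul(2, c))) = Add(8, Mul(2, c)))
z = -60 (z = Mul(Mul(Add(8, Mul(2, -2)), 5), -3) = Mul(Mul(Add(8, -4), 5), -3) = Mul(Mul(4, 5), -3) = Mul(20, -3) = -60)
Pow(Add(z, 5), 2) = Pow(Add(-60, 5), 2) = Pow(-55, 2) = 3025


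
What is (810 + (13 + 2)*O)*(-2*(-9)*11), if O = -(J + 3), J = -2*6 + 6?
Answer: 169290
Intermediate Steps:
J = -6 (J = -12 + 6 = -6)
O = 3 (O = -(-6 + 3) = -1*(-3) = 3)
(810 + (13 + 2)*O)*(-2*(-9)*11) = (810 + (13 + 2)*3)*(-2*(-9)*11) = (810 + 15*3)*(18*11) = (810 + 45)*198 = 855*198 = 169290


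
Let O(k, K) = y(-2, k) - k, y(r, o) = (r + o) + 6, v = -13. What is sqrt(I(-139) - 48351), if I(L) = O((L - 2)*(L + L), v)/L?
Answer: I*sqrt(934190227)/139 ≈ 219.89*I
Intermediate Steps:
y(r, o) = 6 + o + r (y(r, o) = (o + r) + 6 = 6 + o + r)
O(k, K) = 4 (O(k, K) = (6 + k - 2) - k = (4 + k) - k = 4)
I(L) = 4/L
sqrt(I(-139) - 48351) = sqrt(4/(-139) - 48351) = sqrt(4*(-1/139) - 48351) = sqrt(-4/139 - 48351) = sqrt(-6720793/139) = I*sqrt(934190227)/139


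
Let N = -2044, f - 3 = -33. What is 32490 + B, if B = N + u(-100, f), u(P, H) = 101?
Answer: 30547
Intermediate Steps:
f = -30 (f = 3 - 33 = -30)
B = -1943 (B = -2044 + 101 = -1943)
32490 + B = 32490 - 1943 = 30547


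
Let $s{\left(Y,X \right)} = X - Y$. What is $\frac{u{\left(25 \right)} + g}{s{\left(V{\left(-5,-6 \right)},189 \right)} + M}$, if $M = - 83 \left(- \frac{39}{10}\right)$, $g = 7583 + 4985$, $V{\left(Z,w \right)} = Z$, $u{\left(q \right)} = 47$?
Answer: $\frac{126150}{5177} \approx 24.367$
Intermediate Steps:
$g = 12568$
$M = \frac{3237}{10}$ ($M = - 83 \left(\left(-39\right) \frac{1}{10}\right) = \left(-83\right) \left(- \frac{39}{10}\right) = \frac{3237}{10} \approx 323.7$)
$\frac{u{\left(25 \right)} + g}{s{\left(V{\left(-5,-6 \right)},189 \right)} + M} = \frac{47 + 12568}{\left(189 - -5\right) + \frac{3237}{10}} = \frac{12615}{\left(189 + 5\right) + \frac{3237}{10}} = \frac{12615}{194 + \frac{3237}{10}} = \frac{12615}{\frac{5177}{10}} = 12615 \cdot \frac{10}{5177} = \frac{126150}{5177}$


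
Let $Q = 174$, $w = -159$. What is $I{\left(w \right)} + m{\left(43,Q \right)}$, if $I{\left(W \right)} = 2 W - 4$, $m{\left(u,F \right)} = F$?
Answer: $-148$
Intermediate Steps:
$I{\left(W \right)} = -4 + 2 W$
$I{\left(w \right)} + m{\left(43,Q \right)} = \left(-4 + 2 \left(-159\right)\right) + 174 = \left(-4 - 318\right) + 174 = -322 + 174 = -148$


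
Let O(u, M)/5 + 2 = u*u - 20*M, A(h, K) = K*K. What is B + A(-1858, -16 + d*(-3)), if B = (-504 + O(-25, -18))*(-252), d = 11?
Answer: -1109171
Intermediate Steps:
A(h, K) = K²
O(u, M) = -10 - 100*M + 5*u² (O(u, M) = -10 + 5*(u*u - 20*M) = -10 + 5*(u² - 20*M) = -10 + (-100*M + 5*u²) = -10 - 100*M + 5*u²)
B = -1111572 (B = (-504 + (-10 - 100*(-18) + 5*(-25)²))*(-252) = (-504 + (-10 + 1800 + 5*625))*(-252) = (-504 + (-10 + 1800 + 3125))*(-252) = (-504 + 4915)*(-252) = 4411*(-252) = -1111572)
B + A(-1858, -16 + d*(-3)) = -1111572 + (-16 + 11*(-3))² = -1111572 + (-16 - 33)² = -1111572 + (-49)² = -1111572 + 2401 = -1109171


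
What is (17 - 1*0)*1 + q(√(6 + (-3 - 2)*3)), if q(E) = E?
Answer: 17 + 3*I ≈ 17.0 + 3.0*I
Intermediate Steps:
(17 - 1*0)*1 + q(√(6 + (-3 - 2)*3)) = (17 - 1*0)*1 + √(6 + (-3 - 2)*3) = (17 + 0)*1 + √(6 - 5*3) = 17*1 + √(6 - 15) = 17 + √(-9) = 17 + 3*I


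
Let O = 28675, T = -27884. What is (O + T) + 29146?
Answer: 29937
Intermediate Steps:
(O + T) + 29146 = (28675 - 27884) + 29146 = 791 + 29146 = 29937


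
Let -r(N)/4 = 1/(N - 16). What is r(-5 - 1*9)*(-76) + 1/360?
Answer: -3647/360 ≈ -10.131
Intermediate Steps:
r(N) = -4/(-16 + N) (r(N) = -4/(N - 16) = -4/(-16 + N))
r(-5 - 1*9)*(-76) + 1/360 = -4/(-16 + (-5 - 1*9))*(-76) + 1/360 = -4/(-16 + (-5 - 9))*(-76) + 1/360 = -4/(-16 - 14)*(-76) + 1/360 = -4/(-30)*(-76) + 1/360 = -4*(-1/30)*(-76) + 1/360 = (2/15)*(-76) + 1/360 = -152/15 + 1/360 = -3647/360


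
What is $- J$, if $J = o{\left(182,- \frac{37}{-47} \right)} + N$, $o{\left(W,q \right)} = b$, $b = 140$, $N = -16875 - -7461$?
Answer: $9274$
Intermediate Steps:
$N = -9414$ ($N = -16875 + 7461 = -9414$)
$o{\left(W,q \right)} = 140$
$J = -9274$ ($J = 140 - 9414 = -9274$)
$- J = \left(-1\right) \left(-9274\right) = 9274$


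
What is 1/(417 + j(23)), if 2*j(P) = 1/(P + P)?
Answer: 92/38365 ≈ 0.0023980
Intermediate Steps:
j(P) = 1/(4*P) (j(P) = 1/(2*(P + P)) = 1/(2*((2*P))) = (1/(2*P))/2 = 1/(4*P))
1/(417 + j(23)) = 1/(417 + (¼)/23) = 1/(417 + (¼)*(1/23)) = 1/(417 + 1/92) = 1/(38365/92) = 92/38365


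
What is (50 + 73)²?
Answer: 15129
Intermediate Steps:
(50 + 73)² = 123² = 15129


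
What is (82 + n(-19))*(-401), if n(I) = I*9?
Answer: 35689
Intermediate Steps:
n(I) = 9*I
(82 + n(-19))*(-401) = (82 + 9*(-19))*(-401) = (82 - 171)*(-401) = -89*(-401) = 35689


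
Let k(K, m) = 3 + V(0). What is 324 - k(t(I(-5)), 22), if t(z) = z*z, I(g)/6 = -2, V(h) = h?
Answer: 321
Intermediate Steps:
I(g) = -12 (I(g) = 6*(-2) = -12)
t(z) = z²
k(K, m) = 3 (k(K, m) = 3 + 0 = 3)
324 - k(t(I(-5)), 22) = 324 - 1*3 = 324 - 3 = 321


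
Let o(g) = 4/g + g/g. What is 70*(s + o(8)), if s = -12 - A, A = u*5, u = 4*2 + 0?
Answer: -3535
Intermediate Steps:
u = 8 (u = 8 + 0 = 8)
A = 40 (A = 8*5 = 40)
o(g) = 1 + 4/g (o(g) = 4/g + 1 = 1 + 4/g)
s = -52 (s = -12 - 1*40 = -12 - 40 = -52)
70*(s + o(8)) = 70*(-52 + (4 + 8)/8) = 70*(-52 + (⅛)*12) = 70*(-52 + 3/2) = 70*(-101/2) = -3535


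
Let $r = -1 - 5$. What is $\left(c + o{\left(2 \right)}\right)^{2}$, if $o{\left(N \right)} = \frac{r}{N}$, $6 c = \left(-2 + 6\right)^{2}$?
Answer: $\frac{1}{9} \approx 0.11111$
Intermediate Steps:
$r = -6$
$c = \frac{8}{3}$ ($c = \frac{\left(-2 + 6\right)^{2}}{6} = \frac{4^{2}}{6} = \frac{1}{6} \cdot 16 = \frac{8}{3} \approx 2.6667$)
$o{\left(N \right)} = - \frac{6}{N}$
$\left(c + o{\left(2 \right)}\right)^{2} = \left(\frac{8}{3} - \frac{6}{2}\right)^{2} = \left(\frac{8}{3} - 3\right)^{2} = \left(- \frac{1}{3}\right)^{2} = \frac{1}{9}$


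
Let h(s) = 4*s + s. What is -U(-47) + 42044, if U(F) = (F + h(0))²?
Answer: 39835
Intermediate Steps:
h(s) = 5*s
U(F) = F² (U(F) = (F + 5*0)² = (F + 0)² = F²)
-U(-47) + 42044 = -1*(-47)² + 42044 = -1*2209 + 42044 = -2209 + 42044 = 39835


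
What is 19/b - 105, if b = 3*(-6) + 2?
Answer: -1699/16 ≈ -106.19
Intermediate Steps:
b = -16 (b = -18 + 2 = -16)
19/b - 105 = 19/(-16) - 105 = -1/16*19 - 105 = -19/16 - 105 = -1699/16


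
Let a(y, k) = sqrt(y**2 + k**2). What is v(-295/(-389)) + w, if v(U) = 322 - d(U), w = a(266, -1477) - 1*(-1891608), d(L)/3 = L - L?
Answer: 1891930 + 7*sqrt(45965) ≈ 1.8934e+6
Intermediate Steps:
a(y, k) = sqrt(k**2 + y**2)
d(L) = 0 (d(L) = 3*(L - L) = 3*0 = 0)
w = 1891608 + 7*sqrt(45965) (w = sqrt((-1477)**2 + 266**2) - 1*(-1891608) = sqrt(2181529 + 70756) + 1891608 = sqrt(2252285) + 1891608 = 7*sqrt(45965) + 1891608 = 1891608 + 7*sqrt(45965) ≈ 1.8931e+6)
v(U) = 322 (v(U) = 322 - 1*0 = 322 + 0 = 322)
v(-295/(-389)) + w = 322 + (1891608 + 7*sqrt(45965)) = 1891930 + 7*sqrt(45965)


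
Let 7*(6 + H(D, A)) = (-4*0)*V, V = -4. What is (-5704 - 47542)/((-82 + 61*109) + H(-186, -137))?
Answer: -53246/6561 ≈ -8.1155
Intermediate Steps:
H(D, A) = -6 (H(D, A) = -6 + (-4*0*(-4))/7 = -6 + (0*(-4))/7 = -6 + (1/7)*0 = -6 + 0 = -6)
(-5704 - 47542)/((-82 + 61*109) + H(-186, -137)) = (-5704 - 47542)/((-82 + 61*109) - 6) = -53246/((-82 + 6649) - 6) = -53246/(6567 - 6) = -53246/6561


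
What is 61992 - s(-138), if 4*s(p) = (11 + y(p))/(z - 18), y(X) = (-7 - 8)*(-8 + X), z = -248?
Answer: 65961689/1064 ≈ 61994.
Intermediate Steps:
y(X) = 120 - 15*X (y(X) = -15*(-8 + X) = 120 - 15*X)
s(p) = -131/1064 + 15*p/1064 (s(p) = ((11 + (120 - 15*p))/(-248 - 18))/4 = ((131 - 15*p)/(-266))/4 = ((131 - 15*p)*(-1/266))/4 = (-131/266 + 15*p/266)/4 = -131/1064 + 15*p/1064)
61992 - s(-138) = 61992 - (-131/1064 + (15/1064)*(-138)) = 61992 - (-131/1064 - 1035/532) = 61992 - 1*(-2201/1064) = 61992 + 2201/1064 = 65961689/1064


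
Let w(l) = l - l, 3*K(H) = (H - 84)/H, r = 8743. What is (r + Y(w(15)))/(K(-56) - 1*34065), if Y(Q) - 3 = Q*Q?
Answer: -52476/204385 ≈ -0.25675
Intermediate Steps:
K(H) = (-84 + H)/(3*H) (K(H) = ((H - 84)/H)/3 = ((-84 + H)/H)/3 = (-84 + H)/(3*H))
w(l) = 0
Y(Q) = 3 + Q² (Y(Q) = 3 + Q*Q = 3 + Q²)
(r + Y(w(15)))/(K(-56) - 1*34065) = (8743 + (3 + 0²))/((⅓)*(-84 - 56)/(-56) - 1*34065) = (8743 + (3 + 0))/((⅓)*(-1/56)*(-140) - 34065) = (8743 + 3)/(⅚ - 34065) = 8746/(-204385/6) = 8746*(-6/204385) = -52476/204385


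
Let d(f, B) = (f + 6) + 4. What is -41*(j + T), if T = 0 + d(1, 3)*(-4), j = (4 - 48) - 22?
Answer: 4510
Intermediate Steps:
d(f, B) = 10 + f (d(f, B) = (6 + f) + 4 = 10 + f)
j = -66 (j = -44 - 22 = -66)
T = -44 (T = 0 + (10 + 1)*(-4) = 0 + 11*(-4) = 0 - 44 = -44)
-41*(j + T) = -41*(-66 - 44) = -41*(-110) = 4510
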